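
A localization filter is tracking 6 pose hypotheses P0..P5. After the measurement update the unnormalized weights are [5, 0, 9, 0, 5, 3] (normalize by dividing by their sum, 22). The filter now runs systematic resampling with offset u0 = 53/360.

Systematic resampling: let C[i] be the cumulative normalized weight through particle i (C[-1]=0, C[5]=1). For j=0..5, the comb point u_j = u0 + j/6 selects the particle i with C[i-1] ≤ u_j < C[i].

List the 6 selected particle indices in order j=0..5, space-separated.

C = [5/22, 5/22, 7/11, 7/11, 19/22, 1]
j=0: u_0=53/360 ∈ [0, 5/22) → index 0
j=1: u_1=113/360 ∈ [5/22, 7/11) → index 2
j=2: u_2=173/360 ∈ [5/22, 7/11) → index 2
j=3: u_3=233/360 ∈ [7/11, 19/22) → index 4
j=4: u_4=293/360 ∈ [7/11, 19/22) → index 4
j=5: u_5=353/360 ∈ [19/22, 1) → index 5

0 2 2 4 4 5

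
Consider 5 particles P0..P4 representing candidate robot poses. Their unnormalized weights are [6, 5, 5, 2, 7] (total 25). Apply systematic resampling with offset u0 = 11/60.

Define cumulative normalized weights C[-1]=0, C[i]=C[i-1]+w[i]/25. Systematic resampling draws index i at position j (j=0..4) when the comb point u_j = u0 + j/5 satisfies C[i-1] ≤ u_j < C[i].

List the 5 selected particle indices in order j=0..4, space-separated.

0 1 2 4 4

C = [6/25, 11/25, 16/25, 18/25, 1]
j=0: u_0=11/60 ∈ [0, 6/25) → index 0
j=1: u_1=23/60 ∈ [6/25, 11/25) → index 1
j=2: u_2=7/12 ∈ [11/25, 16/25) → index 2
j=3: u_3=47/60 ∈ [18/25, 1) → index 4
j=4: u_4=59/60 ∈ [18/25, 1) → index 4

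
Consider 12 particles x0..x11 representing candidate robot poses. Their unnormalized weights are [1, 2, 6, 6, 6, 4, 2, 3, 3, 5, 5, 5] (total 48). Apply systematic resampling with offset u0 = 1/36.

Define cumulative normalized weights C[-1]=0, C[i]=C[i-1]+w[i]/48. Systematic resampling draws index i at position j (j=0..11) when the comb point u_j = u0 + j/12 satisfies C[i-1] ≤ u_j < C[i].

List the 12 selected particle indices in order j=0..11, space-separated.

1 2 3 3 4 5 6 7 9 9 10 11

C = [1/48, 1/16, 3/16, 5/16, 7/16, 25/48, 9/16, 5/8, 11/16, 19/24, 43/48, 1]
j=0: u_0=1/36 ∈ [1/48, 1/16) → index 1
j=1: u_1=1/9 ∈ [1/16, 3/16) → index 2
j=2: u_2=7/36 ∈ [3/16, 5/16) → index 3
j=3: u_3=5/18 ∈ [3/16, 5/16) → index 3
j=4: u_4=13/36 ∈ [5/16, 7/16) → index 4
j=5: u_5=4/9 ∈ [7/16, 25/48) → index 5
j=6: u_6=19/36 ∈ [25/48, 9/16) → index 6
j=7: u_7=11/18 ∈ [9/16, 5/8) → index 7
j=8: u_8=25/36 ∈ [11/16, 19/24) → index 9
j=9: u_9=7/9 ∈ [11/16, 19/24) → index 9
j=10: u_10=31/36 ∈ [19/24, 43/48) → index 10
j=11: u_11=17/18 ∈ [43/48, 1) → index 11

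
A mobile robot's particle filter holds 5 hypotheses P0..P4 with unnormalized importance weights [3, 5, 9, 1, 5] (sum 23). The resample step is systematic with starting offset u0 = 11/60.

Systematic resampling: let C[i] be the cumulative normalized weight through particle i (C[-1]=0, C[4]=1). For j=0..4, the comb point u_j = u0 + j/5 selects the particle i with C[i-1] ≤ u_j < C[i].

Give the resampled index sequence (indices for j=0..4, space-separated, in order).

C = [3/23, 8/23, 17/23, 18/23, 1]
j=0: u_0=11/60 ∈ [3/23, 8/23) → index 1
j=1: u_1=23/60 ∈ [8/23, 17/23) → index 2
j=2: u_2=7/12 ∈ [8/23, 17/23) → index 2
j=3: u_3=47/60 ∈ [18/23, 1) → index 4
j=4: u_4=59/60 ∈ [18/23, 1) → index 4

1 2 2 4 4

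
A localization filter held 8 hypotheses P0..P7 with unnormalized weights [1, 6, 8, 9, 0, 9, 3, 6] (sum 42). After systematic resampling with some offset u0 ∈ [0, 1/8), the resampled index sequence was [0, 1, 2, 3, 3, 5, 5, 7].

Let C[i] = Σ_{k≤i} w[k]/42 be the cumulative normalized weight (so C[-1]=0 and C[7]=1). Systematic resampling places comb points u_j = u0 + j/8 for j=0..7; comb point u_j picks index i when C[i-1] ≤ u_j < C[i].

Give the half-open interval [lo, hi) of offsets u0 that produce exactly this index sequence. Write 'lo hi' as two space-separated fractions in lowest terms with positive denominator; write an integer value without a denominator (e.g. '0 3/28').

C = [1/42, 1/6, 5/14, 4/7, 4/7, 11/14, 6/7, 1]
j=0 picked index 0: u0 ∈ [0, 1/42)
j=1 picked index 1: u0 ∈ [-17/168, 1/24)
j=2 picked index 2: u0 ∈ [-1/12, 3/28)
j=3 picked index 3: u0 ∈ [-1/56, 11/56)
j=4 picked index 3: u0 ∈ [-1/7, 1/14)
j=5 picked index 5: u0 ∈ [-3/56, 9/56)
j=6 picked index 5: u0 ∈ [-5/28, 1/28)
j=7 picked index 7: u0 ∈ [-1/56, 1/8)
intersection: [0, 1/42)

0 1/42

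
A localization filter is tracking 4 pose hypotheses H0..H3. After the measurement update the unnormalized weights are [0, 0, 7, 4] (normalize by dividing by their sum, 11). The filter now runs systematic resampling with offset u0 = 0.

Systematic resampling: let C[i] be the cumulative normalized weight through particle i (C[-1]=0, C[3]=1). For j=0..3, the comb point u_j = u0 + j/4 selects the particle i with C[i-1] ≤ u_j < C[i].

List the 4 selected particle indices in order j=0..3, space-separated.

2 2 2 3

C = [0, 0, 7/11, 1]
j=0: u_0=0 ∈ [0, 7/11) → index 2
j=1: u_1=1/4 ∈ [0, 7/11) → index 2
j=2: u_2=1/2 ∈ [0, 7/11) → index 2
j=3: u_3=3/4 ∈ [7/11, 1) → index 3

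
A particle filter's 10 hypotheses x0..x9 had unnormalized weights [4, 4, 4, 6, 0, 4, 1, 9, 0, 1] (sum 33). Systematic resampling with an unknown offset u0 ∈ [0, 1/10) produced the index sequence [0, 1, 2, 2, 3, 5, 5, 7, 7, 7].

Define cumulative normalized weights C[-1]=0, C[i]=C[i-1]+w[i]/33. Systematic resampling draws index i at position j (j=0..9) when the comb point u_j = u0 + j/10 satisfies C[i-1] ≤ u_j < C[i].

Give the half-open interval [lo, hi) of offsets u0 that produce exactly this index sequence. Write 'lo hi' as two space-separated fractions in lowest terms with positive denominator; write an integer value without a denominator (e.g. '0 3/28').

1/22 7/110

C = [4/33, 8/33, 4/11, 6/11, 6/11, 2/3, 23/33, 32/33, 32/33, 1]
j=0 picked index 0: u0 ∈ [0, 4/33)
j=1 picked index 1: u0 ∈ [7/330, 47/330)
j=2 picked index 2: u0 ∈ [7/165, 9/55)
j=3 picked index 2: u0 ∈ [-19/330, 7/110)
j=4 picked index 3: u0 ∈ [-2/55, 8/55)
j=5 picked index 5: u0 ∈ [1/22, 1/6)
j=6 picked index 5: u0 ∈ [-3/55, 1/15)
j=7 picked index 7: u0 ∈ [-1/330, 89/330)
j=8 picked index 7: u0 ∈ [-17/165, 28/165)
j=9 picked index 7: u0 ∈ [-67/330, 23/330)
intersection: [1/22, 7/110)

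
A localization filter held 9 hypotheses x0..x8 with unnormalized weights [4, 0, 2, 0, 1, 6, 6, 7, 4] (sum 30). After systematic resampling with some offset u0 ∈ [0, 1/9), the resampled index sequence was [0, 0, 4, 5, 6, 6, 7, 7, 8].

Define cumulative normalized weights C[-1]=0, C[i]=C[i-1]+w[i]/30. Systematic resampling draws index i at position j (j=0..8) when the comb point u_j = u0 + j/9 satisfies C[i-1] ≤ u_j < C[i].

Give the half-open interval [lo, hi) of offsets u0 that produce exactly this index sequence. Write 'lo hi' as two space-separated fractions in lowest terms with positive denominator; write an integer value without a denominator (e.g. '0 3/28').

C = [2/15, 2/15, 1/5, 1/5, 7/30, 13/30, 19/30, 13/15, 1]
j=0 picked index 0: u0 ∈ [0, 2/15)
j=1 picked index 0: u0 ∈ [-1/9, 1/45)
j=2 picked index 4: u0 ∈ [-1/45, 1/90)
j=3 picked index 5: u0 ∈ [-1/10, 1/10)
j=4 picked index 6: u0 ∈ [-1/90, 17/90)
j=5 picked index 6: u0 ∈ [-11/90, 7/90)
j=6 picked index 7: u0 ∈ [-1/30, 1/5)
j=7 picked index 7: u0 ∈ [-13/90, 4/45)
j=8 picked index 8: u0 ∈ [-1/45, 1/9)
intersection: [0, 1/90)

0 1/90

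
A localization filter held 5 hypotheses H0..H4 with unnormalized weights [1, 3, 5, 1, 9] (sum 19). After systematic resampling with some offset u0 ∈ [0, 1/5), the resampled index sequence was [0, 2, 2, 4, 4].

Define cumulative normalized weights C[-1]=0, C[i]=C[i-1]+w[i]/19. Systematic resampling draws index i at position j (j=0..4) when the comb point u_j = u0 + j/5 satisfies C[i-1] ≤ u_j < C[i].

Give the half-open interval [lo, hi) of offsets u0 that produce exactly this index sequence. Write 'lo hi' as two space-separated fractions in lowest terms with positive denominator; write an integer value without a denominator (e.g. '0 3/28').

1/95 1/19

C = [1/19, 4/19, 9/19, 10/19, 1]
j=0 picked index 0: u0 ∈ [0, 1/19)
j=1 picked index 2: u0 ∈ [1/95, 26/95)
j=2 picked index 2: u0 ∈ [-18/95, 7/95)
j=3 picked index 4: u0 ∈ [-7/95, 2/5)
j=4 picked index 4: u0 ∈ [-26/95, 1/5)
intersection: [1/95, 1/19)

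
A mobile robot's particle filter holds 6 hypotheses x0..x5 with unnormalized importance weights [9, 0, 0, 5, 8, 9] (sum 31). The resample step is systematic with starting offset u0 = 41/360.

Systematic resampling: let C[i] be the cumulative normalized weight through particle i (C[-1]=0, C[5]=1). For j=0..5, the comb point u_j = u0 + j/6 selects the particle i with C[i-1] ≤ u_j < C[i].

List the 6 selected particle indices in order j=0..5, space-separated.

0 0 3 4 5 5

C = [9/31, 9/31, 9/31, 14/31, 22/31, 1]
j=0: u_0=41/360 ∈ [0, 9/31) → index 0
j=1: u_1=101/360 ∈ [0, 9/31) → index 0
j=2: u_2=161/360 ∈ [9/31, 14/31) → index 3
j=3: u_3=221/360 ∈ [14/31, 22/31) → index 4
j=4: u_4=281/360 ∈ [22/31, 1) → index 5
j=5: u_5=341/360 ∈ [22/31, 1) → index 5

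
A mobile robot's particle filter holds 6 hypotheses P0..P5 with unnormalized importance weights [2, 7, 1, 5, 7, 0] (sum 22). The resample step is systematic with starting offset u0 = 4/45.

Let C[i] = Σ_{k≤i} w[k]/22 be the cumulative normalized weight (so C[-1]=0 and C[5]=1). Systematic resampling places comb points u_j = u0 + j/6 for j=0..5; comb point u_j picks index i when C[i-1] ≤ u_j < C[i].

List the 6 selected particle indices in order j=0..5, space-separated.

0 1 2 3 4 4

C = [1/11, 9/22, 5/11, 15/22, 1, 1]
j=0: u_0=4/45 ∈ [0, 1/11) → index 0
j=1: u_1=23/90 ∈ [1/11, 9/22) → index 1
j=2: u_2=19/45 ∈ [9/22, 5/11) → index 2
j=3: u_3=53/90 ∈ [5/11, 15/22) → index 3
j=4: u_4=34/45 ∈ [15/22, 1) → index 4
j=5: u_5=83/90 ∈ [15/22, 1) → index 4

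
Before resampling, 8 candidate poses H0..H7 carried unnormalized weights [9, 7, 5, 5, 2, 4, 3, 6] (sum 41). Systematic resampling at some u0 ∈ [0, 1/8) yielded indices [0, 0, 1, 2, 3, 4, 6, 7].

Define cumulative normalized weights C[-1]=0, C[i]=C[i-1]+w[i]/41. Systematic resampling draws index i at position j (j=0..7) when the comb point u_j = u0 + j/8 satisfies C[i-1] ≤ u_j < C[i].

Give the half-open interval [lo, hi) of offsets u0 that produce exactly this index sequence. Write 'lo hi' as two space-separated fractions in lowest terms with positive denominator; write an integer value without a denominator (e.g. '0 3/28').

5/164 19/328

C = [9/41, 16/41, 21/41, 26/41, 28/41, 32/41, 35/41, 1]
j=0 picked index 0: u0 ∈ [0, 9/41)
j=1 picked index 0: u0 ∈ [-1/8, 31/328)
j=2 picked index 1: u0 ∈ [-5/164, 23/164)
j=3 picked index 2: u0 ∈ [5/328, 45/328)
j=4 picked index 3: u0 ∈ [1/82, 11/82)
j=5 picked index 4: u0 ∈ [3/328, 19/328)
j=6 picked index 6: u0 ∈ [5/164, 17/164)
j=7 picked index 7: u0 ∈ [-7/328, 1/8)
intersection: [5/164, 19/328)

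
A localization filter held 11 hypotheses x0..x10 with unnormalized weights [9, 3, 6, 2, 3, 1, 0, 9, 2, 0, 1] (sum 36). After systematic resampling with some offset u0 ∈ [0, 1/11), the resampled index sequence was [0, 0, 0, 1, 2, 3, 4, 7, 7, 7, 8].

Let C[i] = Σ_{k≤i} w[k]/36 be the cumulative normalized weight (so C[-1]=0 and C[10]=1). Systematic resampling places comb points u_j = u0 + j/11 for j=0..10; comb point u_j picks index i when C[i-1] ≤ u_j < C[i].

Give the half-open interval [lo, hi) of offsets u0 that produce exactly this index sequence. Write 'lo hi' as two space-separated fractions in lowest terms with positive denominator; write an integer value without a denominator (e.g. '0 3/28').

1/22 2/33

C = [1/4, 1/3, 1/2, 5/9, 23/36, 2/3, 2/3, 11/12, 35/36, 35/36, 1]
j=0 picked index 0: u0 ∈ [0, 1/4)
j=1 picked index 0: u0 ∈ [-1/11, 7/44)
j=2 picked index 0: u0 ∈ [-2/11, 3/44)
j=3 picked index 1: u0 ∈ [-1/44, 2/33)
j=4 picked index 2: u0 ∈ [-1/33, 3/22)
j=5 picked index 3: u0 ∈ [1/22, 10/99)
j=6 picked index 4: u0 ∈ [1/99, 37/396)
j=7 picked index 7: u0 ∈ [1/33, 37/132)
j=8 picked index 7: u0 ∈ [-2/33, 25/132)
j=9 picked index 7: u0 ∈ [-5/33, 13/132)
j=10 picked index 8: u0 ∈ [1/132, 25/396)
intersection: [1/22, 2/33)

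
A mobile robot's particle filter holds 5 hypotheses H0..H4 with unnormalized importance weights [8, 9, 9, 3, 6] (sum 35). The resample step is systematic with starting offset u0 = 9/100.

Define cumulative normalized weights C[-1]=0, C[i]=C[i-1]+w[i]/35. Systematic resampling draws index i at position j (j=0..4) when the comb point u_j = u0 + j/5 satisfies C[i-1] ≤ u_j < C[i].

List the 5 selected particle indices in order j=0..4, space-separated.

C = [8/35, 17/35, 26/35, 29/35, 1]
j=0: u_0=9/100 ∈ [0, 8/35) → index 0
j=1: u_1=29/100 ∈ [8/35, 17/35) → index 1
j=2: u_2=49/100 ∈ [17/35, 26/35) → index 2
j=3: u_3=69/100 ∈ [17/35, 26/35) → index 2
j=4: u_4=89/100 ∈ [29/35, 1) → index 4

0 1 2 2 4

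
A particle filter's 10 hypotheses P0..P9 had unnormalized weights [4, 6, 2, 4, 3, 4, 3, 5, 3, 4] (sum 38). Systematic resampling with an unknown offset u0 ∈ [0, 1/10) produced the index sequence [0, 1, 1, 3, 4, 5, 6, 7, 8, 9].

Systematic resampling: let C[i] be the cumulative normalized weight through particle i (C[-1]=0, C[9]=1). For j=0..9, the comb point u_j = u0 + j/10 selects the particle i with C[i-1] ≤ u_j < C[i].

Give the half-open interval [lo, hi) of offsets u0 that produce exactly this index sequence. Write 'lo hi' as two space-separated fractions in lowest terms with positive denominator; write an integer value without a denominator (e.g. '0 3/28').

C = [2/19, 5/19, 6/19, 8/19, 1/2, 23/38, 13/19, 31/38, 17/19, 1]
j=0 picked index 0: u0 ∈ [0, 2/19)
j=1 picked index 1: u0 ∈ [1/190, 31/190)
j=2 picked index 1: u0 ∈ [-9/95, 6/95)
j=3 picked index 3: u0 ∈ [3/190, 23/190)
j=4 picked index 4: u0 ∈ [2/95, 1/10)
j=5 picked index 5: u0 ∈ [0, 2/19)
j=6 picked index 6: u0 ∈ [1/190, 8/95)
j=7 picked index 7: u0 ∈ [-3/190, 11/95)
j=8 picked index 8: u0 ∈ [3/190, 9/95)
j=9 picked index 9: u0 ∈ [-1/190, 1/10)
intersection: [2/95, 6/95)

2/95 6/95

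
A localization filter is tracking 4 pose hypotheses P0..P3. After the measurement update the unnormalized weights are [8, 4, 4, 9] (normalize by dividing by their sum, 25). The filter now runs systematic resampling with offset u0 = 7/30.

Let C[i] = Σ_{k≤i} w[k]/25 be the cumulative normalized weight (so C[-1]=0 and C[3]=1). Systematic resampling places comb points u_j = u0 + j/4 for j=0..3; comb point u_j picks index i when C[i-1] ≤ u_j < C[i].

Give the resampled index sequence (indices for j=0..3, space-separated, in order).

0 2 3 3

C = [8/25, 12/25, 16/25, 1]
j=0: u_0=7/30 ∈ [0, 8/25) → index 0
j=1: u_1=29/60 ∈ [12/25, 16/25) → index 2
j=2: u_2=11/15 ∈ [16/25, 1) → index 3
j=3: u_3=59/60 ∈ [16/25, 1) → index 3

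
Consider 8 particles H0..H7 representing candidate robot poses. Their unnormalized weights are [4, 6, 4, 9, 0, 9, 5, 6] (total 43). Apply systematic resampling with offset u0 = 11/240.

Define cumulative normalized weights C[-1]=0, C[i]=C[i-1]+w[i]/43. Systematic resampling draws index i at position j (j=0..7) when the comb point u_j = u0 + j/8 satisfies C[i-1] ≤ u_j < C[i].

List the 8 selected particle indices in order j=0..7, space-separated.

0 1 2 3 5 5 6 7

C = [4/43, 10/43, 14/43, 23/43, 23/43, 32/43, 37/43, 1]
j=0: u_0=11/240 ∈ [0, 4/43) → index 0
j=1: u_1=41/240 ∈ [4/43, 10/43) → index 1
j=2: u_2=71/240 ∈ [10/43, 14/43) → index 2
j=3: u_3=101/240 ∈ [14/43, 23/43) → index 3
j=4: u_4=131/240 ∈ [23/43, 32/43) → index 5
j=5: u_5=161/240 ∈ [23/43, 32/43) → index 5
j=6: u_6=191/240 ∈ [32/43, 37/43) → index 6
j=7: u_7=221/240 ∈ [37/43, 1) → index 7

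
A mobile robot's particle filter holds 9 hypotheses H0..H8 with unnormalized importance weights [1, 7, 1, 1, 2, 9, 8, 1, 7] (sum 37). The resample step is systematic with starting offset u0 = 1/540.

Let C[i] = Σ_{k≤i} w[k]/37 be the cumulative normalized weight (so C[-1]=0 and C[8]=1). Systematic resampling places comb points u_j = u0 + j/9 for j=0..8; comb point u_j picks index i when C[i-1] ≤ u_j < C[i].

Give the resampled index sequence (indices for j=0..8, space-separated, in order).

C = [1/37, 8/37, 9/37, 10/37, 12/37, 21/37, 29/37, 30/37, 1]
j=0: u_0=1/540 ∈ [0, 1/37) → index 0
j=1: u_1=61/540 ∈ [1/37, 8/37) → index 1
j=2: u_2=121/540 ∈ [8/37, 9/37) → index 2
j=3: u_3=181/540 ∈ [12/37, 21/37) → index 5
j=4: u_4=241/540 ∈ [12/37, 21/37) → index 5
j=5: u_5=301/540 ∈ [12/37, 21/37) → index 5
j=6: u_6=361/540 ∈ [21/37, 29/37) → index 6
j=7: u_7=421/540 ∈ [21/37, 29/37) → index 6
j=8: u_8=481/540 ∈ [30/37, 1) → index 8

0 1 2 5 5 5 6 6 8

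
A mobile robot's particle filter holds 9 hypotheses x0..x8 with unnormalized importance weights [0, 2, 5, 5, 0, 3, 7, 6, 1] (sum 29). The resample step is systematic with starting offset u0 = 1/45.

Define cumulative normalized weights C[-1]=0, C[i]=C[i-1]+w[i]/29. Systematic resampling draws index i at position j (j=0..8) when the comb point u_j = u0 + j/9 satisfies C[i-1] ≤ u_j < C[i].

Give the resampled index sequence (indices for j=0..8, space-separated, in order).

C = [0, 2/29, 7/29, 12/29, 12/29, 15/29, 22/29, 28/29, 1]
j=0: u_0=1/45 ∈ [0, 2/29) → index 1
j=1: u_1=2/15 ∈ [2/29, 7/29) → index 2
j=2: u_2=11/45 ∈ [7/29, 12/29) → index 3
j=3: u_3=16/45 ∈ [7/29, 12/29) → index 3
j=4: u_4=7/15 ∈ [12/29, 15/29) → index 5
j=5: u_5=26/45 ∈ [15/29, 22/29) → index 6
j=6: u_6=31/45 ∈ [15/29, 22/29) → index 6
j=7: u_7=4/5 ∈ [22/29, 28/29) → index 7
j=8: u_8=41/45 ∈ [22/29, 28/29) → index 7

1 2 3 3 5 6 6 7 7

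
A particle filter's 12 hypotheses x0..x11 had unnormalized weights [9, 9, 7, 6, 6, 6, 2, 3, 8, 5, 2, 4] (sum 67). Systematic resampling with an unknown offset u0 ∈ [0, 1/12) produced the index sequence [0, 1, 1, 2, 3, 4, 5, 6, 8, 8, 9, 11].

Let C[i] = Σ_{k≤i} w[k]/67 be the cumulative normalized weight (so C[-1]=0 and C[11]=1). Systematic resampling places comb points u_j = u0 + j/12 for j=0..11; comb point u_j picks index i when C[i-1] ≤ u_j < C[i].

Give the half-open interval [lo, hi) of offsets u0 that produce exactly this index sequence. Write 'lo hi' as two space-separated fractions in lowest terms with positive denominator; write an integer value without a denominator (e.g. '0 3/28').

C = [9/67, 18/67, 25/67, 31/67, 37/67, 43/67, 45/67, 48/67, 56/67, 61/67, 63/67, 1]
j=0 picked index 0: u0 ∈ [0, 9/67)
j=1 picked index 1: u0 ∈ [41/804, 149/804)
j=2 picked index 1: u0 ∈ [-13/402, 41/402)
j=3 picked index 2: u0 ∈ [5/268, 33/268)
j=4 picked index 3: u0 ∈ [8/201, 26/201)
j=5 picked index 4: u0 ∈ [37/804, 109/804)
j=6 picked index 5: u0 ∈ [7/134, 19/134)
j=7 picked index 6: u0 ∈ [47/804, 71/804)
j=8 picked index 8: u0 ∈ [10/201, 34/201)
j=9 picked index 8: u0 ∈ [-9/268, 23/268)
j=10 picked index 9: u0 ∈ [1/402, 31/402)
j=11 picked index 11: u0 ∈ [19/804, 1/12)
intersection: [47/804, 31/402)

47/804 31/402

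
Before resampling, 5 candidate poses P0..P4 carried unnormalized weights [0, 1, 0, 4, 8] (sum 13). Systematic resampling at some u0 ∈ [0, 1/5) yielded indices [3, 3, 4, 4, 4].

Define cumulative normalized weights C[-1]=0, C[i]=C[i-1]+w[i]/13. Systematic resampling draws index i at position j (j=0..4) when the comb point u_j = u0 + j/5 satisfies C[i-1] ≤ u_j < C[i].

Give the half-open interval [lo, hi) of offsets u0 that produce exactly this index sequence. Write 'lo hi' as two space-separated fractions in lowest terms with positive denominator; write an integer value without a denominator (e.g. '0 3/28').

1/13 12/65

C = [0, 1/13, 1/13, 5/13, 1]
j=0 picked index 3: u0 ∈ [1/13, 5/13)
j=1 picked index 3: u0 ∈ [-8/65, 12/65)
j=2 picked index 4: u0 ∈ [-1/65, 3/5)
j=3 picked index 4: u0 ∈ [-14/65, 2/5)
j=4 picked index 4: u0 ∈ [-27/65, 1/5)
intersection: [1/13, 12/65)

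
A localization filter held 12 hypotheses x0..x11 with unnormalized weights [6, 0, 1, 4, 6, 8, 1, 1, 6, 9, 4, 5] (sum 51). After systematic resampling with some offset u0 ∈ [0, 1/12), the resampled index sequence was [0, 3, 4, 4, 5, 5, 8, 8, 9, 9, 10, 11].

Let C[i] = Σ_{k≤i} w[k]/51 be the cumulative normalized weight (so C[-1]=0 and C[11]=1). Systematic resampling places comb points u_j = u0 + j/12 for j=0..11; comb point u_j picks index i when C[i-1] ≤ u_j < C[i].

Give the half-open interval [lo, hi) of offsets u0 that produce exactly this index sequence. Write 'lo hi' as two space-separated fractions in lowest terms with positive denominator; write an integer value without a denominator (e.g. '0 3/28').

11/204 13/204

C = [2/17, 2/17, 7/51, 11/51, 1/3, 25/51, 26/51, 9/17, 11/17, 14/17, 46/51, 1]
j=0 picked index 0: u0 ∈ [0, 2/17)
j=1 picked index 3: u0 ∈ [11/204, 9/68)
j=2 picked index 4: u0 ∈ [5/102, 1/6)
j=3 picked index 4: u0 ∈ [-7/204, 1/12)
j=4 picked index 5: u0 ∈ [0, 8/51)
j=5 picked index 5: u0 ∈ [-1/12, 5/68)
j=6 picked index 8: u0 ∈ [1/34, 5/34)
j=7 picked index 8: u0 ∈ [-11/204, 13/204)
j=8 picked index 9: u0 ∈ [-1/51, 8/51)
j=9 picked index 9: u0 ∈ [-7/68, 5/68)
j=10 picked index 10: u0 ∈ [-1/102, 7/102)
j=11 picked index 11: u0 ∈ [-1/68, 1/12)
intersection: [11/204, 13/204)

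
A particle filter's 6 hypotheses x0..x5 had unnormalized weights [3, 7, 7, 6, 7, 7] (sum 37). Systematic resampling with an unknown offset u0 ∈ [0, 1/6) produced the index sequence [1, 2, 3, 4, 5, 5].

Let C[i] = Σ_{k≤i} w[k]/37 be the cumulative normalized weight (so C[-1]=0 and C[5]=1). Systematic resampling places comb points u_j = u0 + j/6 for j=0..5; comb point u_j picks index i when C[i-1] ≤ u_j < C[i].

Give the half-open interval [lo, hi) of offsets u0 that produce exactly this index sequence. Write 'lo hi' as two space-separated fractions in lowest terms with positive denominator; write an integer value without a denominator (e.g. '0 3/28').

16/111 1/6

C = [3/37, 10/37, 17/37, 23/37, 30/37, 1]
j=0 picked index 1: u0 ∈ [3/37, 10/37)
j=1 picked index 2: u0 ∈ [23/222, 65/222)
j=2 picked index 3: u0 ∈ [14/111, 32/111)
j=3 picked index 4: u0 ∈ [9/74, 23/74)
j=4 picked index 5: u0 ∈ [16/111, 1/3)
j=5 picked index 5: u0 ∈ [-5/222, 1/6)
intersection: [16/111, 1/6)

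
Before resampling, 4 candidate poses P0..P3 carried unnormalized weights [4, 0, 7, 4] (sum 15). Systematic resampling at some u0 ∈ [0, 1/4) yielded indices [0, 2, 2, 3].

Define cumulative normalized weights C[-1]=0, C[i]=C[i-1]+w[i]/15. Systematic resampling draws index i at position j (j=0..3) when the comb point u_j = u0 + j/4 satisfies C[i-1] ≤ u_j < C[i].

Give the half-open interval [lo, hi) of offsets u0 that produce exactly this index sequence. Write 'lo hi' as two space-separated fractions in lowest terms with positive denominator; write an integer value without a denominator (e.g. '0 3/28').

1/60 7/30

C = [4/15, 4/15, 11/15, 1]
j=0 picked index 0: u0 ∈ [0, 4/15)
j=1 picked index 2: u0 ∈ [1/60, 29/60)
j=2 picked index 2: u0 ∈ [-7/30, 7/30)
j=3 picked index 3: u0 ∈ [-1/60, 1/4)
intersection: [1/60, 7/30)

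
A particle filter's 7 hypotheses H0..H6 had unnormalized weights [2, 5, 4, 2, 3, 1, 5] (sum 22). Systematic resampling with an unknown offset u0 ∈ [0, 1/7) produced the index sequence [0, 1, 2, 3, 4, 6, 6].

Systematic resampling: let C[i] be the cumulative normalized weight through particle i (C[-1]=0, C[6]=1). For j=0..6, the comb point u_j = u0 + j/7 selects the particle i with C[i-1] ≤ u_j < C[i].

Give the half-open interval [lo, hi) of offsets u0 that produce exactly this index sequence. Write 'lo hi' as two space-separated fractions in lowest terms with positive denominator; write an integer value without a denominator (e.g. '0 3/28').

1/14 1/11

C = [1/11, 7/22, 1/2, 13/22, 8/11, 17/22, 1]
j=0 picked index 0: u0 ∈ [0, 1/11)
j=1 picked index 1: u0 ∈ [-4/77, 27/154)
j=2 picked index 2: u0 ∈ [5/154, 3/14)
j=3 picked index 3: u0 ∈ [1/14, 25/154)
j=4 picked index 4: u0 ∈ [3/154, 12/77)
j=5 picked index 6: u0 ∈ [9/154, 2/7)
j=6 picked index 6: u0 ∈ [-13/154, 1/7)
intersection: [1/14, 1/11)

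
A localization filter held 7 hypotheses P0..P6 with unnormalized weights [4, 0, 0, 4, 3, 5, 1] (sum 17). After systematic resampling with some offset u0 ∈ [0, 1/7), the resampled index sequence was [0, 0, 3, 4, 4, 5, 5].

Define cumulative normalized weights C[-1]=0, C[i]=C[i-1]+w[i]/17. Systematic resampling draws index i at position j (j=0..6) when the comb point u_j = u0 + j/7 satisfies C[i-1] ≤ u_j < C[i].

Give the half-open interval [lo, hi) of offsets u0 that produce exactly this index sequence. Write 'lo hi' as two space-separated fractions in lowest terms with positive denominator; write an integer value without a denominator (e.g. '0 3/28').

C = [4/17, 4/17, 4/17, 8/17, 11/17, 16/17, 1]
j=0 picked index 0: u0 ∈ [0, 4/17)
j=1 picked index 0: u0 ∈ [-1/7, 11/119)
j=2 picked index 3: u0 ∈ [-6/119, 22/119)
j=3 picked index 4: u0 ∈ [5/119, 26/119)
j=4 picked index 4: u0 ∈ [-12/119, 9/119)
j=5 picked index 5: u0 ∈ [-8/119, 27/119)
j=6 picked index 5: u0 ∈ [-25/119, 10/119)
intersection: [5/119, 9/119)

5/119 9/119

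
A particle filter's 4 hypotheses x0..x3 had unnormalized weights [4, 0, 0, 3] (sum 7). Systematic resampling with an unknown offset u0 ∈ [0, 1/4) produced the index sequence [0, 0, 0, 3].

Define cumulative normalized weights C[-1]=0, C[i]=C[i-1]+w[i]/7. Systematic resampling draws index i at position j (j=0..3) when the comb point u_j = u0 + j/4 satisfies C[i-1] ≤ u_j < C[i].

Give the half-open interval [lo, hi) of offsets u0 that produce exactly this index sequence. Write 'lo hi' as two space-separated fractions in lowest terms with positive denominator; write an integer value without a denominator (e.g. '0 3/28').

0 1/14

C = [4/7, 4/7, 4/7, 1]
j=0 picked index 0: u0 ∈ [0, 4/7)
j=1 picked index 0: u0 ∈ [-1/4, 9/28)
j=2 picked index 0: u0 ∈ [-1/2, 1/14)
j=3 picked index 3: u0 ∈ [-5/28, 1/4)
intersection: [0, 1/14)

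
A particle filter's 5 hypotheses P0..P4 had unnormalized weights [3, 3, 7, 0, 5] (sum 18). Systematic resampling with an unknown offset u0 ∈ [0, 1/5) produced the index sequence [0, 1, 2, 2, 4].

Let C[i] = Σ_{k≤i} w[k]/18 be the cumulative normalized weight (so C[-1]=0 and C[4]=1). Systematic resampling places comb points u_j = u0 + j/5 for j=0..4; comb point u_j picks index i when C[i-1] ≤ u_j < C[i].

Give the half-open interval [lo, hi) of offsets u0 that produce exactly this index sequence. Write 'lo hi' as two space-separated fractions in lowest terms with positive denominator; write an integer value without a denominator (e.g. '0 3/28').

0 11/90

C = [1/6, 1/3, 13/18, 13/18, 1]
j=0 picked index 0: u0 ∈ [0, 1/6)
j=1 picked index 1: u0 ∈ [-1/30, 2/15)
j=2 picked index 2: u0 ∈ [-1/15, 29/90)
j=3 picked index 2: u0 ∈ [-4/15, 11/90)
j=4 picked index 4: u0 ∈ [-7/90, 1/5)
intersection: [0, 11/90)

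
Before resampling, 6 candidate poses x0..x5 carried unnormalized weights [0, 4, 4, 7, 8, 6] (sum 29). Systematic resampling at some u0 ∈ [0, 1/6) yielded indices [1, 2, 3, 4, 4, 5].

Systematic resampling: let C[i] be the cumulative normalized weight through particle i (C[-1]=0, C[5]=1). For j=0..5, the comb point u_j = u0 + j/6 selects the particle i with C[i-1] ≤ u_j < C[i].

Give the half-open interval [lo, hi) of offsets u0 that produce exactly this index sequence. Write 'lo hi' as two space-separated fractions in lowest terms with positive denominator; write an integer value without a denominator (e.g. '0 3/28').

1/58 19/174

C = [0, 4/29, 8/29, 15/29, 23/29, 1]
j=0 picked index 1: u0 ∈ [0, 4/29)
j=1 picked index 2: u0 ∈ [-5/174, 19/174)
j=2 picked index 3: u0 ∈ [-5/87, 16/87)
j=3 picked index 4: u0 ∈ [1/58, 17/58)
j=4 picked index 4: u0 ∈ [-13/87, 11/87)
j=5 picked index 5: u0 ∈ [-7/174, 1/6)
intersection: [1/58, 19/174)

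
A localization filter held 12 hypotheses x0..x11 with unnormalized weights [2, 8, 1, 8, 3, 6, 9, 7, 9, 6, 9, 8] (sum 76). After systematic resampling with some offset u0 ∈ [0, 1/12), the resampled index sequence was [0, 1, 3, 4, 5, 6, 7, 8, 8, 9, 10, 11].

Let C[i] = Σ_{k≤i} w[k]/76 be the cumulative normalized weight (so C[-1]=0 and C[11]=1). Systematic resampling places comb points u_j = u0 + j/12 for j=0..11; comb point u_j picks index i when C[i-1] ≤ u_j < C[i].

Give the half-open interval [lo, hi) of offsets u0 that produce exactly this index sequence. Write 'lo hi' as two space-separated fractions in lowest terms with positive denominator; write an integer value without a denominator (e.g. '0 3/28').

C = [1/38, 5/38, 11/76, 1/4, 11/38, 7/19, 37/76, 11/19, 53/76, 59/76, 17/19, 1]
j=0 picked index 0: u0 ∈ [0, 1/38)
j=1 picked index 1: u0 ∈ [-13/228, 11/228)
j=2 picked index 3: u0 ∈ [-5/228, 1/12)
j=3 picked index 4: u0 ∈ [0, 3/76)
j=4 picked index 5: u0 ∈ [-5/114, 2/57)
j=5 picked index 6: u0 ∈ [-11/228, 4/57)
j=6 picked index 7: u0 ∈ [-1/76, 3/38)
j=7 picked index 8: u0 ∈ [-1/228, 13/114)
j=8 picked index 8: u0 ∈ [-5/57, 7/228)
j=9 picked index 9: u0 ∈ [-1/19, 1/38)
j=10 picked index 10: u0 ∈ [-13/228, 7/114)
j=11 picked index 11: u0 ∈ [-5/228, 1/12)
intersection: [0, 1/38)

0 1/38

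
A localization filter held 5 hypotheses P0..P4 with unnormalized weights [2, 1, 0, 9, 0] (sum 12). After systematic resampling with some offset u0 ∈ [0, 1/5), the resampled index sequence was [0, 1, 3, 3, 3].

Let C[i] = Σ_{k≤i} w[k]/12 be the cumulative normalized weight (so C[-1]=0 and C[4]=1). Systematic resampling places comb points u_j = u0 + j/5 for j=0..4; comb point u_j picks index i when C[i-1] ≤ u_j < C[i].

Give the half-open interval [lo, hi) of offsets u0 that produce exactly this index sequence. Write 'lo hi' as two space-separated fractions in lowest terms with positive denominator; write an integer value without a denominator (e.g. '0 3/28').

0 1/20

C = [1/6, 1/4, 1/4, 1, 1]
j=0 picked index 0: u0 ∈ [0, 1/6)
j=1 picked index 1: u0 ∈ [-1/30, 1/20)
j=2 picked index 3: u0 ∈ [-3/20, 3/5)
j=3 picked index 3: u0 ∈ [-7/20, 2/5)
j=4 picked index 3: u0 ∈ [-11/20, 1/5)
intersection: [0, 1/20)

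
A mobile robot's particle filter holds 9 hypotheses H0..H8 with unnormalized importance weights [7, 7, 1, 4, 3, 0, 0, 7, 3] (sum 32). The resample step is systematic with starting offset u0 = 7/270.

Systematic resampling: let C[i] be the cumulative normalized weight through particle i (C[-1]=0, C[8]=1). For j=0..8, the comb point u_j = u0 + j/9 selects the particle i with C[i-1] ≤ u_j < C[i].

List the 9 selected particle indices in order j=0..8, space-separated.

C = [7/32, 7/16, 15/32, 19/32, 11/16, 11/16, 11/16, 29/32, 1]
j=0: u_0=7/270 ∈ [0, 7/32) → index 0
j=1: u_1=37/270 ∈ [0, 7/32) → index 0
j=2: u_2=67/270 ∈ [7/32, 7/16) → index 1
j=3: u_3=97/270 ∈ [7/32, 7/16) → index 1
j=4: u_4=127/270 ∈ [15/32, 19/32) → index 3
j=5: u_5=157/270 ∈ [15/32, 19/32) → index 3
j=6: u_6=187/270 ∈ [11/16, 29/32) → index 7
j=7: u_7=217/270 ∈ [11/16, 29/32) → index 7
j=8: u_8=247/270 ∈ [29/32, 1) → index 8

0 0 1 1 3 3 7 7 8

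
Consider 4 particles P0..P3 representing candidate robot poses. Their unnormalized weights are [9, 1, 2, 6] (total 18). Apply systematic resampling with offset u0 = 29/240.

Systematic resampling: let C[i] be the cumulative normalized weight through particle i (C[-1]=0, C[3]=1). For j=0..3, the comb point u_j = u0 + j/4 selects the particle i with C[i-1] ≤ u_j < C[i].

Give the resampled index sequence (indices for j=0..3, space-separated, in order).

0 0 2 3

C = [1/2, 5/9, 2/3, 1]
j=0: u_0=29/240 ∈ [0, 1/2) → index 0
j=1: u_1=89/240 ∈ [0, 1/2) → index 0
j=2: u_2=149/240 ∈ [5/9, 2/3) → index 2
j=3: u_3=209/240 ∈ [2/3, 1) → index 3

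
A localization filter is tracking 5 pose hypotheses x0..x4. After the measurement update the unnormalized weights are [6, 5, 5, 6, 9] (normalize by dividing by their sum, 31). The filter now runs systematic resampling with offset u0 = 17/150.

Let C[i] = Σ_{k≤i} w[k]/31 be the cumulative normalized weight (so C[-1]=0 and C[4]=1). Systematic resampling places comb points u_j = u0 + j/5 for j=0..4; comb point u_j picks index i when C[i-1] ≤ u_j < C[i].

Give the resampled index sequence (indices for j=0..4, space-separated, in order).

C = [6/31, 11/31, 16/31, 22/31, 1]
j=0: u_0=17/150 ∈ [0, 6/31) → index 0
j=1: u_1=47/150 ∈ [6/31, 11/31) → index 1
j=2: u_2=77/150 ∈ [11/31, 16/31) → index 2
j=3: u_3=107/150 ∈ [22/31, 1) → index 4
j=4: u_4=137/150 ∈ [22/31, 1) → index 4

0 1 2 4 4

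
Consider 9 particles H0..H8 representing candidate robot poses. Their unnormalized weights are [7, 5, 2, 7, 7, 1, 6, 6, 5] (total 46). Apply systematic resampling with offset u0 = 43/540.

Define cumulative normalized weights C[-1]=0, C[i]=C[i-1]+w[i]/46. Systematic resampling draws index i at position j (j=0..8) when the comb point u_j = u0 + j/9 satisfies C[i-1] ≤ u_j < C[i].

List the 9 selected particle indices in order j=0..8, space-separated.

0 1 2 3 4 6 6 7 8

C = [7/46, 6/23, 7/23, 21/46, 14/23, 29/46, 35/46, 41/46, 1]
j=0: u_0=43/540 ∈ [0, 7/46) → index 0
j=1: u_1=103/540 ∈ [7/46, 6/23) → index 1
j=2: u_2=163/540 ∈ [6/23, 7/23) → index 2
j=3: u_3=223/540 ∈ [7/23, 21/46) → index 3
j=4: u_4=283/540 ∈ [21/46, 14/23) → index 4
j=5: u_5=343/540 ∈ [29/46, 35/46) → index 6
j=6: u_6=403/540 ∈ [29/46, 35/46) → index 6
j=7: u_7=463/540 ∈ [35/46, 41/46) → index 7
j=8: u_8=523/540 ∈ [41/46, 1) → index 8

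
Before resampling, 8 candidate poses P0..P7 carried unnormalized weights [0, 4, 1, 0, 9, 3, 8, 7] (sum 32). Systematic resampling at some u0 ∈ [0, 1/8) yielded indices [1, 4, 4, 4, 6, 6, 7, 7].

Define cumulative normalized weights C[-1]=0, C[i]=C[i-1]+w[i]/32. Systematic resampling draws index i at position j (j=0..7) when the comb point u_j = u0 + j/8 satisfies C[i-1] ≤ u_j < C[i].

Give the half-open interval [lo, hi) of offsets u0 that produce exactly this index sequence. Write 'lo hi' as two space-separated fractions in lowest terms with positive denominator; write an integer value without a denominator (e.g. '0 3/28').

C = [0, 1/8, 5/32, 5/32, 7/16, 17/32, 25/32, 1]
j=0 picked index 1: u0 ∈ [0, 1/8)
j=1 picked index 4: u0 ∈ [1/32, 5/16)
j=2 picked index 4: u0 ∈ [-3/32, 3/16)
j=3 picked index 4: u0 ∈ [-7/32, 1/16)
j=4 picked index 6: u0 ∈ [1/32, 9/32)
j=5 picked index 6: u0 ∈ [-3/32, 5/32)
j=6 picked index 7: u0 ∈ [1/32, 1/4)
j=7 picked index 7: u0 ∈ [-3/32, 1/8)
intersection: [1/32, 1/16)

1/32 1/16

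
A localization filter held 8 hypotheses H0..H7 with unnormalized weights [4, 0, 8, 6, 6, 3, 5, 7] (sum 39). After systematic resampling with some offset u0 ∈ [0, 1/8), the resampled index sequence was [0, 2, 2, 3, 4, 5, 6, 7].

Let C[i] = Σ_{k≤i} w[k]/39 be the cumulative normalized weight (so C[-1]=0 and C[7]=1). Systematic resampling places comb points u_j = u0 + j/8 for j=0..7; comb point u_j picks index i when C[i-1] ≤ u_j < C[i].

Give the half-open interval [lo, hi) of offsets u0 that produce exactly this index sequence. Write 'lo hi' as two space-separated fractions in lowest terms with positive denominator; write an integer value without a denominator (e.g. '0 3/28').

0 3/52

C = [4/39, 4/39, 4/13, 6/13, 8/13, 9/13, 32/39, 1]
j=0 picked index 0: u0 ∈ [0, 4/39)
j=1 picked index 2: u0 ∈ [-7/312, 19/104)
j=2 picked index 2: u0 ∈ [-23/156, 3/52)
j=3 picked index 3: u0 ∈ [-7/104, 9/104)
j=4 picked index 4: u0 ∈ [-1/26, 3/26)
j=5 picked index 5: u0 ∈ [-1/104, 7/104)
j=6 picked index 6: u0 ∈ [-3/52, 11/156)
j=7 picked index 7: u0 ∈ [-17/312, 1/8)
intersection: [0, 3/52)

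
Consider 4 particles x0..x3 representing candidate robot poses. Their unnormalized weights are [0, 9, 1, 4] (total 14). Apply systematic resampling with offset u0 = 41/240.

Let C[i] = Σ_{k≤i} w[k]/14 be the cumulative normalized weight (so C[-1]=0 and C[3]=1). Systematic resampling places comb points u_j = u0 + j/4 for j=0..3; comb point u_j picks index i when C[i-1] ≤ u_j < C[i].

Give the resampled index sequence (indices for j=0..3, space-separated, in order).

C = [0, 9/14, 5/7, 1]
j=0: u_0=41/240 ∈ [0, 9/14) → index 1
j=1: u_1=101/240 ∈ [0, 9/14) → index 1
j=2: u_2=161/240 ∈ [9/14, 5/7) → index 2
j=3: u_3=221/240 ∈ [5/7, 1) → index 3

1 1 2 3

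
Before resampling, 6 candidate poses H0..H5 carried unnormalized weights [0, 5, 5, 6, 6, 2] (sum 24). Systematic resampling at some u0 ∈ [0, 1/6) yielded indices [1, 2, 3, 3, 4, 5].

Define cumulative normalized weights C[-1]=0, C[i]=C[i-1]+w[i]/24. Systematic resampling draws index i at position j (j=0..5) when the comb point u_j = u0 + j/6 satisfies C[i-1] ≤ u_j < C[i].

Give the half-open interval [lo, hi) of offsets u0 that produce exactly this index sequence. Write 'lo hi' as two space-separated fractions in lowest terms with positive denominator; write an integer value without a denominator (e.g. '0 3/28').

1/12 1/6

C = [0, 5/24, 5/12, 2/3, 11/12, 1]
j=0 picked index 1: u0 ∈ [0, 5/24)
j=1 picked index 2: u0 ∈ [1/24, 1/4)
j=2 picked index 3: u0 ∈ [1/12, 1/3)
j=3 picked index 3: u0 ∈ [-1/12, 1/6)
j=4 picked index 4: u0 ∈ [0, 1/4)
j=5 picked index 5: u0 ∈ [1/12, 1/6)
intersection: [1/12, 1/6)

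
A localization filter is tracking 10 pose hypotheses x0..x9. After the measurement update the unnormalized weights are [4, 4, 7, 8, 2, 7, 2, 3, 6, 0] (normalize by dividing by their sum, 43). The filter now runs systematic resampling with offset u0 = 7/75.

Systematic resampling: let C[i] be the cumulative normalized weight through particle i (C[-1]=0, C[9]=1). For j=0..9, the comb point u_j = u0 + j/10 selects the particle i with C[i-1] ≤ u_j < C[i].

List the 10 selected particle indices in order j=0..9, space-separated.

1 2 2 3 3 5 5 7 8 8

C = [4/43, 8/43, 15/43, 23/43, 25/43, 32/43, 34/43, 37/43, 1, 1]
j=0: u_0=7/75 ∈ [4/43, 8/43) → index 1
j=1: u_1=29/150 ∈ [8/43, 15/43) → index 2
j=2: u_2=22/75 ∈ [8/43, 15/43) → index 2
j=3: u_3=59/150 ∈ [15/43, 23/43) → index 3
j=4: u_4=37/75 ∈ [15/43, 23/43) → index 3
j=5: u_5=89/150 ∈ [25/43, 32/43) → index 5
j=6: u_6=52/75 ∈ [25/43, 32/43) → index 5
j=7: u_7=119/150 ∈ [34/43, 37/43) → index 7
j=8: u_8=67/75 ∈ [37/43, 1) → index 8
j=9: u_9=149/150 ∈ [37/43, 1) → index 8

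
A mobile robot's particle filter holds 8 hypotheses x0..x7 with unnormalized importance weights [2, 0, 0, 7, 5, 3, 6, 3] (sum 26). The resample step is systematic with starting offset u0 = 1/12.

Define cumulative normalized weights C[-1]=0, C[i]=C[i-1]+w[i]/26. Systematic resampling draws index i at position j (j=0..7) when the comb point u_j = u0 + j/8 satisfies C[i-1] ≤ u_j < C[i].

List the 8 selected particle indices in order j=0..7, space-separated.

C = [1/13, 1/13, 1/13, 9/26, 7/13, 17/26, 23/26, 1]
j=0: u_0=1/12 ∈ [1/13, 9/26) → index 3
j=1: u_1=5/24 ∈ [1/13, 9/26) → index 3
j=2: u_2=1/3 ∈ [1/13, 9/26) → index 3
j=3: u_3=11/24 ∈ [9/26, 7/13) → index 4
j=4: u_4=7/12 ∈ [7/13, 17/26) → index 5
j=5: u_5=17/24 ∈ [17/26, 23/26) → index 6
j=6: u_6=5/6 ∈ [17/26, 23/26) → index 6
j=7: u_7=23/24 ∈ [23/26, 1) → index 7

3 3 3 4 5 6 6 7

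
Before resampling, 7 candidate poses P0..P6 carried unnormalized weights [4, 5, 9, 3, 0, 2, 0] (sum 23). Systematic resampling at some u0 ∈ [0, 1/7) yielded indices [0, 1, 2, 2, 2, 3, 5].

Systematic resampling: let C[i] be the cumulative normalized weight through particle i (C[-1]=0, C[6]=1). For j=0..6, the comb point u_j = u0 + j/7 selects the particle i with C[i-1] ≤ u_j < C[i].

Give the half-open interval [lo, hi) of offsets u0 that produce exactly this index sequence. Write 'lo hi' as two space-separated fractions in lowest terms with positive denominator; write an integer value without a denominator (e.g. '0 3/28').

17/161 1/7

C = [4/23, 9/23, 18/23, 21/23, 21/23, 1, 1]
j=0 picked index 0: u0 ∈ [0, 4/23)
j=1 picked index 1: u0 ∈ [5/161, 40/161)
j=2 picked index 2: u0 ∈ [17/161, 80/161)
j=3 picked index 2: u0 ∈ [-6/161, 57/161)
j=4 picked index 2: u0 ∈ [-29/161, 34/161)
j=5 picked index 3: u0 ∈ [11/161, 32/161)
j=6 picked index 5: u0 ∈ [9/161, 1/7)
intersection: [17/161, 1/7)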